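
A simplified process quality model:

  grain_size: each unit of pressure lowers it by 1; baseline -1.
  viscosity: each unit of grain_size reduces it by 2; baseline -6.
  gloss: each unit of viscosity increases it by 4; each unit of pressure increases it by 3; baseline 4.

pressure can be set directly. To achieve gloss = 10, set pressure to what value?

pressure = 2

Substituting into the viscosity equation gives viscosity = 2*pressure - 4.
Substituting into the gloss equation gives gloss = 11*pressure - 12.
Solve 11*pressure - 12 = 10: pressure = (10 + 12) / 11 = 2.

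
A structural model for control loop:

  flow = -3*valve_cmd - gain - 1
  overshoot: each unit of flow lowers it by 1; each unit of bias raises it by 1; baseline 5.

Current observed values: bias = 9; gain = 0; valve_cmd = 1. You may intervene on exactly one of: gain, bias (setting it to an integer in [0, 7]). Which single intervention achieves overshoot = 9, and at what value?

Intervening on gain: overshoot = gain + 18. Reaching 9 requires gain = -9, outside [0, 7].
Intervening on bias: with other inputs at their observed values, overshoot = bias + 9. Solving for 9 gives bias = 0, within [0, 7].

set bias = 0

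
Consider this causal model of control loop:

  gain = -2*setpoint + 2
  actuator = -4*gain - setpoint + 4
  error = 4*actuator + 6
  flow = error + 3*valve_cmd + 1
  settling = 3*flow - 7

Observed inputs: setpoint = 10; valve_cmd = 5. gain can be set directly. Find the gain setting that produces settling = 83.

gain = -2

Intervening on gain fixes its value directly, overriding its dependence on setpoint.
Substituting into the actuator equation gives actuator = -4*gain - 6.
Substituting into the error equation gives error = -16*gain - 18.
flow becomes -16*gain - 2.
settling becomes -48*gain - 13.
Solve -48*gain - 13 = 83: gain = (83 + 13) / -48 = -2.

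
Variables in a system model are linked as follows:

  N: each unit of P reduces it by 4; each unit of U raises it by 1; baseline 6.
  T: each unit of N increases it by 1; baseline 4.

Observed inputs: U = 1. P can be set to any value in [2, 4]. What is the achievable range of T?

Substituting into the N equation gives N = -4*P + 7.
So T = -4*P + 11.
Linear in P, so extremes are at the endpoints: P = 2 gives T = 3; P = 4 gives T = -5.

-5 to 3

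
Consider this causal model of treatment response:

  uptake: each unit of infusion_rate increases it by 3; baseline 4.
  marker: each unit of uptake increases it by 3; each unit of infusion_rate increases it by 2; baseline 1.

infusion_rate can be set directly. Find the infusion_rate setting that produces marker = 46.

Substituting into the marker equation gives marker = 11*infusion_rate + 13.
Solve 11*infusion_rate + 13 = 46: infusion_rate = (46 - 13) / 11 = 3.

infusion_rate = 3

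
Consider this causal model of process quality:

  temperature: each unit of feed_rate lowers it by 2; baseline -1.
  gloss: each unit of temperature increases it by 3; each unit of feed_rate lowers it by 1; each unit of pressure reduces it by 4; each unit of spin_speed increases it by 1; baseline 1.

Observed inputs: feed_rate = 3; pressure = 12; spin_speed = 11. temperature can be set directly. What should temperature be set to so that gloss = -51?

Intervening on temperature fixes its value directly, overriding its dependence on feed_rate.
Substituting into the gloss equation gives gloss = 3*temperature - 39.
Solve 3*temperature - 39 = -51: temperature = (-51 + 39) / 3 = -4.

temperature = -4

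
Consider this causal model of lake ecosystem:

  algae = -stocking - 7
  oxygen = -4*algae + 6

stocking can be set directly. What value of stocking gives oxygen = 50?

stocking = 4

Substituting into the oxygen equation gives oxygen = 4*stocking + 34.
Solve 4*stocking + 34 = 50: stocking = (50 - 34) / 4 = 4.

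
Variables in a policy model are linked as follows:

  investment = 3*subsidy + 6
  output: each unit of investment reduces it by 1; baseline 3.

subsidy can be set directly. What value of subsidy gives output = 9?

Substituting into the output equation gives output = -3*subsidy - 3.
Solve -3*subsidy - 3 = 9: subsidy = (9 + 3) / -3 = -4.

subsidy = -4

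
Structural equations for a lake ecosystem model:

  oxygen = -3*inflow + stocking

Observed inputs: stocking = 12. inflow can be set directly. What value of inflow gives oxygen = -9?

inflow = 7

Substituting into the oxygen equation gives oxygen = -3*inflow + 12.
Solve -3*inflow + 12 = -9: inflow = (-9 - 12) / -3 = 7.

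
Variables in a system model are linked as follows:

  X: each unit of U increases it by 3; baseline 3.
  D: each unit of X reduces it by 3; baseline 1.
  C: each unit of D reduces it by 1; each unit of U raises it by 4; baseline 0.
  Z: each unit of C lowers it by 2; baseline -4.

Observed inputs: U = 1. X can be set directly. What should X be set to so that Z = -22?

Intervening on X fixes its value directly, overriding its dependence on U.
Substituting into the C equation gives C = 3*X + 3.
Substituting into the Z equation gives Z = -6*X - 10.
Solve -6*X - 10 = -22: X = (-22 + 10) / -6 = 2.

X = 2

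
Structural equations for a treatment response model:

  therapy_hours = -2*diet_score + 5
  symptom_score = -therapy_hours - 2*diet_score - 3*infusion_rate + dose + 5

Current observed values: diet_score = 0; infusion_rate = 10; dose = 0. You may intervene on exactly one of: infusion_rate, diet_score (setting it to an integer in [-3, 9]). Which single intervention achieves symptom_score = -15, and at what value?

set infusion_rate = 5

Intervening on infusion_rate: with other inputs at their observed values, symptom_score = -3*infusion_rate. Solving for -15 gives infusion_rate = 5, within [-3, 9].
Intervening on diet_score: the paths from diet_score to symptom_score cancel (net effect zero), leaving symptom_score = -30; -15 is unreachable this way.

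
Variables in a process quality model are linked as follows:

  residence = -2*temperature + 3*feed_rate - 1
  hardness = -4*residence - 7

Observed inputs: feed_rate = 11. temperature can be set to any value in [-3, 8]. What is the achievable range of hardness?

-159 to -71

Substituting into the residence equation gives residence = -2*temperature + 32.
Substituting into the hardness equation gives hardness = 8*temperature - 135.
Linear in temperature, so extremes are at the endpoints: temperature = -3 gives hardness = -159; temperature = 8 gives hardness = -71.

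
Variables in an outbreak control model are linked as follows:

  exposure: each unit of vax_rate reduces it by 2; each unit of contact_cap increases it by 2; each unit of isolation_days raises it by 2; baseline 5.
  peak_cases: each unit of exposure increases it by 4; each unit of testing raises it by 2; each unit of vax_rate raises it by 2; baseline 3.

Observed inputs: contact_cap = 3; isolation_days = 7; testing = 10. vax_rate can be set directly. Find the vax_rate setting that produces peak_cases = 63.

Substituting into the exposure equation gives exposure = -2*vax_rate + 25.
Substituting into the peak_cases equation gives peak_cases = -6*vax_rate + 123.
Solve -6*vax_rate + 123 = 63: vax_rate = (63 - 123) / -6 = 10.

vax_rate = 10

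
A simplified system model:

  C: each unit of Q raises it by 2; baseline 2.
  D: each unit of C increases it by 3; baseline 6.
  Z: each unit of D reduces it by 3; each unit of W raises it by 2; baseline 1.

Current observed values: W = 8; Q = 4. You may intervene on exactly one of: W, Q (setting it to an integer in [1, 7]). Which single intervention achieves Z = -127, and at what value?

set Q = 6

Intervening on W: Z = 2*W - 107. Reaching -127 requires W = -10, outside [1, 7].
Intervening on Q: with other inputs at their observed values, Z = -18*Q - 19. Solving for -127 gives Q = 6, within [1, 7].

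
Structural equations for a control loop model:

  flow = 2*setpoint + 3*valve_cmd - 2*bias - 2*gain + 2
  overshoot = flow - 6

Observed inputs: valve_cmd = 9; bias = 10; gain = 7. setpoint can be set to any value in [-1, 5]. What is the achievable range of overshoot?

Substituting into the flow equation gives flow = 2*setpoint - 5.
So overshoot = 2*setpoint - 11.
Linear in setpoint, so extremes are at the endpoints: setpoint = -1 gives overshoot = -13; setpoint = 5 gives overshoot = -1.

-13 to -1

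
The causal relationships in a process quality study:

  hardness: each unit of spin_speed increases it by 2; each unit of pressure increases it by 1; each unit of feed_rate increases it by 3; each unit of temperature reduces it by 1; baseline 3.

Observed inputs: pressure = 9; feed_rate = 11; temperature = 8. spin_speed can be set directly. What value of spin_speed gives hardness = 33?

spin_speed = -2

Substituting into the hardness equation gives hardness = 2*spin_speed + 37.
Solve 2*spin_speed + 37 = 33: spin_speed = (33 - 37) / 2 = -2.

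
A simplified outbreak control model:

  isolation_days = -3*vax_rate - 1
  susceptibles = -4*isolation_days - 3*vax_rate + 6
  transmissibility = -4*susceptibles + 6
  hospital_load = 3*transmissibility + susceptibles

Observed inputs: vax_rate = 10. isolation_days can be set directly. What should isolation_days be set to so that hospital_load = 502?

Intervening on isolation_days fixes its value directly, overriding its dependence on vax_rate.
Substituting into the susceptibles equation gives susceptibles = -4*isolation_days - 24.
Substituting into the transmissibility equation gives transmissibility = 16*isolation_days + 102.
So hospital_load = 44*isolation_days + 282.
Solve 44*isolation_days + 282 = 502: isolation_days = (502 - 282) / 44 = 5.

isolation_days = 5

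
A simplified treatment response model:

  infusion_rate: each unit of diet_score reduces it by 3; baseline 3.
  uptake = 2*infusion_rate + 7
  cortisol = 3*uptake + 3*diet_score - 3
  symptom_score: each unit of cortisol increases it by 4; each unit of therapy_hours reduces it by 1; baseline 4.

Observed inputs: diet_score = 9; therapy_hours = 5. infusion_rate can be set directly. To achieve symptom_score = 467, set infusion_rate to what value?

Intervening on infusion_rate fixes its value directly, overriding its dependence on diet_score.
Substituting into the cortisol equation gives cortisol = 6*infusion_rate + 45.
Substituting into the symptom_score equation gives symptom_score = 24*infusion_rate + 179.
Solve 24*infusion_rate + 179 = 467: infusion_rate = (467 - 179) / 24 = 12.

infusion_rate = 12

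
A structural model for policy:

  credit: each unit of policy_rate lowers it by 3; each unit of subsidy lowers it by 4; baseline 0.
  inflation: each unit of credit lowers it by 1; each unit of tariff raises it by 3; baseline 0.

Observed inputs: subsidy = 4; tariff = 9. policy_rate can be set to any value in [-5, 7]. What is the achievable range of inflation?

28 to 64

Substituting into the credit equation gives credit = -3*policy_rate - 16.
So inflation = 3*policy_rate + 43.
Linear in policy_rate, so extremes are at the endpoints: policy_rate = -5 gives inflation = 28; policy_rate = 7 gives inflation = 64.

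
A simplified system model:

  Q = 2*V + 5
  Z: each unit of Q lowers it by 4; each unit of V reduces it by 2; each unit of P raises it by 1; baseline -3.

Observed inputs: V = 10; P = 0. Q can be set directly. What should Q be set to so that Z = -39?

Q = 4

Intervening on Q fixes its value directly, overriding its dependence on V.
Substituting into the Z equation gives Z = -4*Q - 23.
Solve -4*Q - 23 = -39: Q = (-39 + 23) / -4 = 4.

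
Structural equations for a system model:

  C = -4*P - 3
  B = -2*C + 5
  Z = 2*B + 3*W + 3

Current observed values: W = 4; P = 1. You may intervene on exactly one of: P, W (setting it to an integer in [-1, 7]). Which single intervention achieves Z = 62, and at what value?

set W = 7

Intervening on P: Z = 16*P + 37. Reaching 62 requires P = 25/16, not an integer.
Intervening on W: with other inputs at their observed values, Z = 3*W + 41. Solving for 62 gives W = 7, within [-1, 7].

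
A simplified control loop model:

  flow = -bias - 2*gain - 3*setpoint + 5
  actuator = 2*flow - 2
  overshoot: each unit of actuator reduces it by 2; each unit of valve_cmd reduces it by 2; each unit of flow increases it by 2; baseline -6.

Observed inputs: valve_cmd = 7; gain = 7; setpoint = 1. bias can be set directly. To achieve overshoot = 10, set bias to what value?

bias = 1

Substituting into the flow equation gives flow = -bias - 12.
Substituting into the actuator equation gives actuator = -2*bias - 26.
This gives overshoot = 2*bias + 8.
Solve 2*bias + 8 = 10: bias = (10 - 8) / 2 = 1.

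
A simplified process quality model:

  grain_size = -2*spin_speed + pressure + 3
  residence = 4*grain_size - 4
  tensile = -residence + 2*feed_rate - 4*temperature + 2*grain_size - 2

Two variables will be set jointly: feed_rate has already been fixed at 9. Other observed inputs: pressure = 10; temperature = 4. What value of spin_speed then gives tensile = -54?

spin_speed = -8

With feed_rate held at 9:
Substituting into the grain_size equation gives grain_size = -2*spin_speed + 13.
Substituting into the residence equation gives residence = -8*spin_speed + 48.
Substituting into the tensile equation gives tensile = 4*spin_speed - 22.
Solve 4*spin_speed - 22 = -54: spin_speed = (-54 + 22) / 4 = -8.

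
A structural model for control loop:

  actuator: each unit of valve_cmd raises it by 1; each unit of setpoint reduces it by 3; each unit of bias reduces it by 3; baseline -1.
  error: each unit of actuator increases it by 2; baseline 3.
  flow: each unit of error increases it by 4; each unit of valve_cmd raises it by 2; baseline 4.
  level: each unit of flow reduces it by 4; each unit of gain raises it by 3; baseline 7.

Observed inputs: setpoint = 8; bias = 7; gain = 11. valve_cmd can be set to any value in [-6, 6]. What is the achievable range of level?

1208 to 1688

Substituting into the actuator equation gives actuator = valve_cmd - 46.
Substituting into the error equation gives error = 2*valve_cmd - 89.
Substituting into the flow equation gives flow = 10*valve_cmd - 352.
Substituting into the level equation gives level = -40*valve_cmd + 1448.
Linear in valve_cmd, so extremes are at the endpoints: valve_cmd = -6 gives level = 1688; valve_cmd = 6 gives level = 1208.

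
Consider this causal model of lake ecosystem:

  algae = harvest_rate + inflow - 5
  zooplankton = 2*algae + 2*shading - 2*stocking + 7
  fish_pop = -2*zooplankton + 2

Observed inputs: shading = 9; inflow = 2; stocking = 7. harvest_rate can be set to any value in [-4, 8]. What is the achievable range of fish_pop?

-40 to 8

Substituting into the algae equation gives algae = harvest_rate - 3.
Substituting into the zooplankton equation gives zooplankton = 2*harvest_rate + 5.
Substituting into the fish_pop equation gives fish_pop = -4*harvest_rate - 8.
Linear in harvest_rate, so extremes are at the endpoints: harvest_rate = -4 gives fish_pop = 8; harvest_rate = 8 gives fish_pop = -40.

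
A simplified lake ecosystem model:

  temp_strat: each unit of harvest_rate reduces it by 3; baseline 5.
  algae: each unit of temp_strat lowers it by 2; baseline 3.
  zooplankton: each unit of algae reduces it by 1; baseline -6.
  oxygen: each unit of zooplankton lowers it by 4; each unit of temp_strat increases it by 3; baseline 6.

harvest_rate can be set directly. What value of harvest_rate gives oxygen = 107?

Substituting into the algae equation gives algae = 6*harvest_rate - 7.
zooplankton becomes -6*harvest_rate + 1.
This gives oxygen = 15*harvest_rate + 17.
Solve 15*harvest_rate + 17 = 107: harvest_rate = (107 - 17) / 15 = 6.

harvest_rate = 6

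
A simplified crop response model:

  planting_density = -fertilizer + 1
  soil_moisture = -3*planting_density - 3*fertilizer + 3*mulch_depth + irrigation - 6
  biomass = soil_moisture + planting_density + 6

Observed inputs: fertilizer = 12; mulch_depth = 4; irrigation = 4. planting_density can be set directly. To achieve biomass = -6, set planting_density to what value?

Intervening on planting_density fixes its value directly, overriding its dependence on fertilizer.
Substituting into the soil_moisture equation gives soil_moisture = -3*planting_density - 26.
biomass becomes -2*planting_density - 20.
Solve -2*planting_density - 20 = -6: planting_density = (-6 + 20) / -2 = -7.

planting_density = -7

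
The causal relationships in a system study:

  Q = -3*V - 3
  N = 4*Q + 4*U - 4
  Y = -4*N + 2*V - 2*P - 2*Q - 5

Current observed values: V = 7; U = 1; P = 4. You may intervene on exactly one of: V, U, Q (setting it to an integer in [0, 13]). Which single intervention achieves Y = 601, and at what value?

Intervening on V: with other inputs at their observed values, Y = 56*V + 41. Solving for 601 gives V = 10, within [0, 13].
Intervening on U: Y = -16*U + 449. Reaching 601 requires U = -19/2, not an integer.
Intervening on Q: Y = -18*Q + 1. Reaching 601 requires Q = -100/3, not an integer.

set V = 10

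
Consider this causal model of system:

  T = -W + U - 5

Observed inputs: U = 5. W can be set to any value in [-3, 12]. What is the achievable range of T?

Substituting into the T equation gives T = -W.
Linear in W, so extremes are at the endpoints: W = -3 gives T = 3; W = 12 gives T = -12.

-12 to 3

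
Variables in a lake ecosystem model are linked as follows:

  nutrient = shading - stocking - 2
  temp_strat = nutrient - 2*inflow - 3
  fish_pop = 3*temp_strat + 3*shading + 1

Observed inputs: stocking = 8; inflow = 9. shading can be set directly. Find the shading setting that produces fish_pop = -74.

shading = 3

Substituting into the nutrient equation gives nutrient = shading - 10.
Substituting into the temp_strat equation gives temp_strat = shading - 31.
Substituting into the fish_pop equation gives fish_pop = 6*shading - 92.
Solve 6*shading - 92 = -74: shading = (-74 + 92) / 6 = 3.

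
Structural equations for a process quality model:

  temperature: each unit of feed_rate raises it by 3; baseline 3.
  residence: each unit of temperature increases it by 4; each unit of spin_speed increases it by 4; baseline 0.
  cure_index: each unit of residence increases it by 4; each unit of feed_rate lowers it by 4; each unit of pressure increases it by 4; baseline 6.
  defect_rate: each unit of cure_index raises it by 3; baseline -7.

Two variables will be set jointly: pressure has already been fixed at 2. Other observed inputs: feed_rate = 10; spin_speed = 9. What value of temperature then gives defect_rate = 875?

temperature = 11

With pressure held at 2:
Intervening on temperature fixes its value directly, overriding its dependence on feed_rate.
Substituting into the residence equation gives residence = 4*temperature + 36.
This gives cure_index = 16*temperature + 118.
defect_rate becomes 48*temperature + 347.
Solve 48*temperature + 347 = 875: temperature = (875 - 347) / 48 = 11.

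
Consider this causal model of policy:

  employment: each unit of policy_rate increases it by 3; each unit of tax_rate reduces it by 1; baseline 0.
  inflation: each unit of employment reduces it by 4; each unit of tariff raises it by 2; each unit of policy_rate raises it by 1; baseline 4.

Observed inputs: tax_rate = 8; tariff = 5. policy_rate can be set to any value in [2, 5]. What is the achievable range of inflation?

-9 to 24

Substituting into the employment equation gives employment = 3*policy_rate - 8.
inflation becomes -11*policy_rate + 46.
Linear in policy_rate, so extremes are at the endpoints: policy_rate = 2 gives inflation = 24; policy_rate = 5 gives inflation = -9.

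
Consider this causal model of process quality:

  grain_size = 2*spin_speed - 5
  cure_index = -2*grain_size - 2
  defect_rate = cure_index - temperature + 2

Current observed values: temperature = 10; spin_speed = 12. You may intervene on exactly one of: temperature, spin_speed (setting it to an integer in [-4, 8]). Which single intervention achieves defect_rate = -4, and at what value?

Intervening on temperature: defect_rate = -temperature - 38. Reaching -4 requires temperature = -34, outside [-4, 8].
Intervening on spin_speed: with other inputs at their observed values, defect_rate = -4*spin_speed. Solving for -4 gives spin_speed = 1, within [-4, 8].

set spin_speed = 1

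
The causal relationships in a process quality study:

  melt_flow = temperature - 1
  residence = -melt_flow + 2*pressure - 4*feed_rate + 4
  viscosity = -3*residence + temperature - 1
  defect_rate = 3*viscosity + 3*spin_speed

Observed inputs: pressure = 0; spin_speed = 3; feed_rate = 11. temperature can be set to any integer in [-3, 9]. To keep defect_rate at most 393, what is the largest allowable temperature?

Substituting into the residence equation gives residence = -temperature - 39.
This gives viscosity = 4*temperature + 116.
This gives defect_rate = 12*temperature + 357.
Require 12*temperature + 357 ≤ 393, so temperature ≤ 3.
The largest integer in [-3, 9] satisfying this is 3.

temperature = 3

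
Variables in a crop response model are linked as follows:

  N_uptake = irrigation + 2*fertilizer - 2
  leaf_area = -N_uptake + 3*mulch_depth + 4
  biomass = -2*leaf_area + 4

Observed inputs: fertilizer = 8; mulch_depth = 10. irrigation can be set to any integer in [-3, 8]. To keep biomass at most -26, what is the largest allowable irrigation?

Substituting into the N_uptake equation gives N_uptake = irrigation + 14.
Substituting into the leaf_area equation gives leaf_area = -irrigation + 20.
This gives biomass = 2*irrigation - 36.
Require 2*irrigation - 36 ≤ -26, so irrigation ≤ 5.
The largest integer in [-3, 8] satisfying this is 5.

irrigation = 5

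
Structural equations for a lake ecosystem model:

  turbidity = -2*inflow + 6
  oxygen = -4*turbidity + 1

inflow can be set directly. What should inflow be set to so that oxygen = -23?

inflow = 0

Substituting into the oxygen equation gives oxygen = 8*inflow - 23.
Solve 8*inflow - 23 = -23: inflow = (-23 + 23) / 8 = 0.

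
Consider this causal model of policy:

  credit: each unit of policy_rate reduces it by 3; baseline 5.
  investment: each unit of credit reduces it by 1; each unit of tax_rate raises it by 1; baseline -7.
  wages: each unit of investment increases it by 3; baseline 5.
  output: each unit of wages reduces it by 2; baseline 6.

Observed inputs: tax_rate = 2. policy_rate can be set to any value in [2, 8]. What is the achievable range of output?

Substituting into the investment equation gives investment = 3*policy_rate - 10.
wages becomes 9*policy_rate - 25.
Substituting into the output equation gives output = -18*policy_rate + 56.
Linear in policy_rate, so extremes are at the endpoints: policy_rate = 2 gives output = 20; policy_rate = 8 gives output = -88.

-88 to 20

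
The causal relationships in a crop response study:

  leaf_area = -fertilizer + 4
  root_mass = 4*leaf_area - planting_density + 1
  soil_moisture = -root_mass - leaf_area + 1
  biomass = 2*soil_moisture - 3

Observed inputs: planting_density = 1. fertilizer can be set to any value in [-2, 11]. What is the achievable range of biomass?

Substituting into the root_mass equation gives root_mass = -4*fertilizer + 16.
Substituting into the soil_moisture equation gives soil_moisture = 5*fertilizer - 19.
biomass becomes 10*fertilizer - 41.
Linear in fertilizer, so extremes are at the endpoints: fertilizer = -2 gives biomass = -61; fertilizer = 11 gives biomass = 69.

-61 to 69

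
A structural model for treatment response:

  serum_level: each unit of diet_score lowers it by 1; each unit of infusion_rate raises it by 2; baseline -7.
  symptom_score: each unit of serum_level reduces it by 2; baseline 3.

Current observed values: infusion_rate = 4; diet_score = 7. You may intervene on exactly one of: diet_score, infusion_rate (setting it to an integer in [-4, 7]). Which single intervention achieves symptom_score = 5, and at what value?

set diet_score = 2

Intervening on diet_score: with other inputs at their observed values, symptom_score = 2*diet_score + 1. Solving for 5 gives diet_score = 2, within [-4, 7].
Intervening on infusion_rate: symptom_score = -4*infusion_rate + 31. Reaching 5 requires infusion_rate = 13/2, not an integer.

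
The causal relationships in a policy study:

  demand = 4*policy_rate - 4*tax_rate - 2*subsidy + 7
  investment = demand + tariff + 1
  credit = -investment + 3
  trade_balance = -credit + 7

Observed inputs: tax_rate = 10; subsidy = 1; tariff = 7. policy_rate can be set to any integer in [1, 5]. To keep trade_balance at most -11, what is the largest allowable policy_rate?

policy_rate = 3

Substituting into the demand equation gives demand = 4*policy_rate - 35.
Substituting into the investment equation gives investment = 4*policy_rate - 27.
credit becomes -4*policy_rate + 30.
This gives trade_balance = 4*policy_rate - 23.
Require 4*policy_rate - 23 ≤ -11, so policy_rate ≤ 3.
The largest integer in [1, 5] satisfying this is 3.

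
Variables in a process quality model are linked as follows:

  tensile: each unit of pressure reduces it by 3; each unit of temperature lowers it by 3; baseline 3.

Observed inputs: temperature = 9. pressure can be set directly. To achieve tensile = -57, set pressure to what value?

Substituting into the tensile equation gives tensile = -3*pressure - 24.
Solve -3*pressure - 24 = -57: pressure = (-57 + 24) / -3 = 11.

pressure = 11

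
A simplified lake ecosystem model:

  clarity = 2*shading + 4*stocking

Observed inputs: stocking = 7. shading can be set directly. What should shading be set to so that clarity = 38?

Substituting into the clarity equation gives clarity = 2*shading + 28.
Solve 2*shading + 28 = 38: shading = (38 - 28) / 2 = 5.

shading = 5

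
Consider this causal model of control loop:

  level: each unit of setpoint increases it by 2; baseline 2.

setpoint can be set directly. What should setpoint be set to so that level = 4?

Solve 2*setpoint + 2 = 4: setpoint = (4 - 2) / 2 = 1.

setpoint = 1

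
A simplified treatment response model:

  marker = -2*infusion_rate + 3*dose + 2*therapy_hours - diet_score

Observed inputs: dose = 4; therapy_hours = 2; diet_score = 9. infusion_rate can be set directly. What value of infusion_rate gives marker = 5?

Substituting into the marker equation gives marker = -2*infusion_rate + 7.
Solve -2*infusion_rate + 7 = 5: infusion_rate = (5 - 7) / -2 = 1.

infusion_rate = 1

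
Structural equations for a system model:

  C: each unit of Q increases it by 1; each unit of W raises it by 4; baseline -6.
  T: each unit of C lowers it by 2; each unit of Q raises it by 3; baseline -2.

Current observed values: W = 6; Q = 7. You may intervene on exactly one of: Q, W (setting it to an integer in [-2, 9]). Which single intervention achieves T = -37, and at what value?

Intervening on Q: with other inputs at their observed values, T = Q - 38. Solving for -37 gives Q = 1, within [-2, 9].
Intervening on W: T = -8*W + 17. Reaching -37 requires W = 27/4, not an integer.

set Q = 1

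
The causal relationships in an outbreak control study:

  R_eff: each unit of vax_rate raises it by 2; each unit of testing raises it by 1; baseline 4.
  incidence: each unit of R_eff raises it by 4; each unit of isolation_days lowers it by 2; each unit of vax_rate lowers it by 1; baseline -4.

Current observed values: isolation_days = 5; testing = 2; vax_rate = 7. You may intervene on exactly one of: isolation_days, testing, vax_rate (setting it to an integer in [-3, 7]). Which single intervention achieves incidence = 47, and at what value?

Intervening on isolation_days: incidence = -2*isolation_days + 69. Reaching 47 requires isolation_days = 11, outside [-3, 7].
Intervening on testing: with other inputs at their observed values, incidence = 4*testing + 51. Solving for 47 gives testing = -1, within [-3, 7].
Intervening on vax_rate: incidence = 7*vax_rate + 10. Reaching 47 requires vax_rate = 37/7, not an integer.

set testing = -1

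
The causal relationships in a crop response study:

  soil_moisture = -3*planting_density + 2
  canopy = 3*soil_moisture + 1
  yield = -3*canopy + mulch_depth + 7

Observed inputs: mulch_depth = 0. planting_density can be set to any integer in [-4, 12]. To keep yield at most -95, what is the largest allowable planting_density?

Substituting into the canopy equation gives canopy = -9*planting_density + 7.
So yield = 27*planting_density - 14.
Require 27*planting_density - 14 ≤ -95, so planting_density ≤ -3.
The largest integer in [-4, 12] satisfying this is -3.

planting_density = -3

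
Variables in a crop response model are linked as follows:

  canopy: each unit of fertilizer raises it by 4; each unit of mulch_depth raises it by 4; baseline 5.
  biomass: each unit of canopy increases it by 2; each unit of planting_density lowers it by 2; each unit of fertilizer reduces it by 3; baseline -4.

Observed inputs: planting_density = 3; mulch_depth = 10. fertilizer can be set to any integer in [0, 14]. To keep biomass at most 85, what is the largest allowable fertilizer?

Substituting into the canopy equation gives canopy = 4*fertilizer + 45.
This gives biomass = 5*fertilizer + 80.
Require 5*fertilizer + 80 ≤ 85, so fertilizer ≤ 1.
The largest integer in [0, 14] satisfying this is 1.

fertilizer = 1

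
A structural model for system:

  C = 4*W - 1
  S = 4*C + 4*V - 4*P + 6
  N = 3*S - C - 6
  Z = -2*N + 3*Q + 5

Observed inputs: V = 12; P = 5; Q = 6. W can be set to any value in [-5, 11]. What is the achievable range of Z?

-1115 to 293

Substituting into the S equation gives S = 16*W + 30.
N becomes 44*W + 85.
Substituting into the Z equation gives Z = -88*W - 147.
Linear in W, so extremes are at the endpoints: W = -5 gives Z = 293; W = 11 gives Z = -1115.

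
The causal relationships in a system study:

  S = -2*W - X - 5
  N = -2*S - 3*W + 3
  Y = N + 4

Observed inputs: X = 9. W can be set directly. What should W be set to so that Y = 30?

W = -5

Substituting into the S equation gives S = -2*W - 14.
Substituting into the N equation gives N = W + 31.
Substituting into the Y equation gives Y = W + 35.
Solve W + 35 = 30: W = (30 - 35) / 1 = -5.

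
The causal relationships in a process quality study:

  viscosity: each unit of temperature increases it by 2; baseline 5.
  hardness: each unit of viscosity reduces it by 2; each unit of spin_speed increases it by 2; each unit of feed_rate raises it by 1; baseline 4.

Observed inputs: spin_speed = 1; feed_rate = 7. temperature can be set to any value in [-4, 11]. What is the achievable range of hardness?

Substituting into the hardness equation gives hardness = -4*temperature + 3.
Linear in temperature, so extremes are at the endpoints: temperature = -4 gives hardness = 19; temperature = 11 gives hardness = -41.

-41 to 19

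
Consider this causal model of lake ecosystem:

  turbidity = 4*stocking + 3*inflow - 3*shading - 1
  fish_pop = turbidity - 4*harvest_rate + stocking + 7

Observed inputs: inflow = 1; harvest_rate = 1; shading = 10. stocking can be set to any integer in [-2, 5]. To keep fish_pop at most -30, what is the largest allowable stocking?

stocking = -1

Substituting into the turbidity equation gives turbidity = 4*stocking - 28.
fish_pop becomes 5*stocking - 25.
Require 5*stocking - 25 ≤ -30, so stocking ≤ -1.
The largest integer in [-2, 5] satisfying this is -1.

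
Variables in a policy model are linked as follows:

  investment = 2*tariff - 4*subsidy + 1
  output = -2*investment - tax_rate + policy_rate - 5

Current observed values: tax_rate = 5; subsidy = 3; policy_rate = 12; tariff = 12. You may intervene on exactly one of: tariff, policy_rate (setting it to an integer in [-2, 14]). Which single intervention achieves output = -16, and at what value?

Intervening on tariff: with other inputs at their observed values, output = -4*tariff + 24. Solving for -16 gives tariff = 10, within [-2, 14].
Intervening on policy_rate: output = policy_rate - 36. Reaching -16 requires policy_rate = 20, outside [-2, 14].

set tariff = 10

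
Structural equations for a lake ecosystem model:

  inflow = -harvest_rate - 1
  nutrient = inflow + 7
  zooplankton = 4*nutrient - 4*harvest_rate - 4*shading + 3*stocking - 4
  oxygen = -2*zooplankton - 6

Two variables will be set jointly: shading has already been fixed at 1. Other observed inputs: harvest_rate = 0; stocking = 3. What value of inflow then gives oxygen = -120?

inflow = 7

With shading held at 1:
Intervening on inflow fixes its value directly, overriding its dependence on harvest_rate.
Substituting into the zooplankton equation gives zooplankton = 4*inflow + 29.
So oxygen = -8*inflow - 64.
Solve -8*inflow - 64 = -120: inflow = (-120 + 64) / -8 = 7.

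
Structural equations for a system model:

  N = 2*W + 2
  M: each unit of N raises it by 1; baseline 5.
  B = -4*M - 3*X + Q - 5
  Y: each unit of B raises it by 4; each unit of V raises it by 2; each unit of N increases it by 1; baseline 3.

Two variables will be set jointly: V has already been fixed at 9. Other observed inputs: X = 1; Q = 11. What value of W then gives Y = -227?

With V held at 9:
Substituting into the M equation gives M = 2*W + 7.
So B = -8*W - 25.
Substituting into the Y equation gives Y = -30*W - 77.
Solve -30*W - 77 = -227: W = (-227 + 77) / -30 = 5.

W = 5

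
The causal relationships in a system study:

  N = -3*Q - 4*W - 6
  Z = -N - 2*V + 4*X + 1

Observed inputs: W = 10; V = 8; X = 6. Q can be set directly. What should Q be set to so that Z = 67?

Substituting into the N equation gives N = -3*Q - 46.
This gives Z = 3*Q + 55.
Solve 3*Q + 55 = 67: Q = (67 - 55) / 3 = 4.

Q = 4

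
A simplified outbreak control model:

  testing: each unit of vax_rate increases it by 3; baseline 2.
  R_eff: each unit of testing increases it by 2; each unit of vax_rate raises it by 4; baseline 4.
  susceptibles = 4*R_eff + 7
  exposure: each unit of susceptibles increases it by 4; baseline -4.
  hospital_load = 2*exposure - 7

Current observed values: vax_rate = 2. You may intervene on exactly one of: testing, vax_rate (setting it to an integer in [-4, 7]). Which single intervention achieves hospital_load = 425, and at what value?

Intervening on testing: with other inputs at their observed values, hospital_load = 64*testing + 425. Solving for 425 gives testing = 0, within [-4, 7].
Intervening on vax_rate: hospital_load = 320*vax_rate + 297. Reaching 425 requires vax_rate = 2/5, not an integer.

set testing = 0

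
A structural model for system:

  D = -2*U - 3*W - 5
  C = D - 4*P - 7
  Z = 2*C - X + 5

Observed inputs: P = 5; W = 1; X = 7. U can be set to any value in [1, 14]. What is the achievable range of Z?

Substituting into the D equation gives D = -2*U - 8.
So C = -2*U - 35.
Substituting into the Z equation gives Z = -4*U - 72.
Linear in U, so extremes are at the endpoints: U = 1 gives Z = -76; U = 14 gives Z = -128.

-128 to -76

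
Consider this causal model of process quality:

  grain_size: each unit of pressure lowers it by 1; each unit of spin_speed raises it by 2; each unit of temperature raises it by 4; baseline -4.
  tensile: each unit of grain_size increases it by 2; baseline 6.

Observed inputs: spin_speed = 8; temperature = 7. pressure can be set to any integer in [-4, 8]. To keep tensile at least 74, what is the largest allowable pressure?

Substituting into the grain_size equation gives grain_size = -pressure + 40.
Substituting into the tensile equation gives tensile = -2*pressure + 86.
Require -2*pressure + 86 ≥ 74, so pressure ≤ 6.
The largest integer in [-4, 8] satisfying this is 6.

pressure = 6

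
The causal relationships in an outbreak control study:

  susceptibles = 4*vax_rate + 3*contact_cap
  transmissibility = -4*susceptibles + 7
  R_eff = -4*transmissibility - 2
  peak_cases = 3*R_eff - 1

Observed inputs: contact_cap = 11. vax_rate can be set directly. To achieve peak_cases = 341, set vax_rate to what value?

vax_rate = -6

Substituting into the susceptibles equation gives susceptibles = 4*vax_rate + 33.
This gives transmissibility = -16*vax_rate - 125.
This gives R_eff = 64*vax_rate + 498.
This gives peak_cases = 192*vax_rate + 1493.
Solve 192*vax_rate + 1493 = 341: vax_rate = (341 - 1493) / 192 = -6.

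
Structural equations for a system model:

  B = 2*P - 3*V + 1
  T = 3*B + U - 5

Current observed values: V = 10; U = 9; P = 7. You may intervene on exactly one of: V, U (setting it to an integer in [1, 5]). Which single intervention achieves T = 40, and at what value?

set V = 1

Intervening on V: with other inputs at their observed values, T = -9*V + 49. Solving for 40 gives V = 1, within [1, 5].
Intervening on U: T = U - 50. Reaching 40 requires U = 90, outside [1, 5].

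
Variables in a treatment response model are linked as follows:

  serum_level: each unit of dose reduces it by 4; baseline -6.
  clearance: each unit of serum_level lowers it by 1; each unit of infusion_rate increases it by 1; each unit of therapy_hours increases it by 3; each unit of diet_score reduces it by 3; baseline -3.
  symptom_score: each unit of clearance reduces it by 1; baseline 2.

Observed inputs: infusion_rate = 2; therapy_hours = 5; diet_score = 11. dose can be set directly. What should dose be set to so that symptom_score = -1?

dose = 4

Substituting into the clearance equation gives clearance = 4*dose - 13.
Substituting into the symptom_score equation gives symptom_score = -4*dose + 15.
Solve -4*dose + 15 = -1: dose = (-1 - 15) / -4 = 4.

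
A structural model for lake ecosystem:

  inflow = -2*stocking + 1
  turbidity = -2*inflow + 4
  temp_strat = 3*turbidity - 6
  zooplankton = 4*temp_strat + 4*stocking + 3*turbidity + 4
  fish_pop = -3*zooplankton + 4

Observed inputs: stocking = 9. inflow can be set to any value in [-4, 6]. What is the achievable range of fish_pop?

Intervening on inflow fixes its value directly, overriding its dependence on stocking.
Substituting into the temp_strat equation gives temp_strat = -6*inflow + 6.
Substituting into the zooplankton equation gives zooplankton = -30*inflow + 76.
Substituting into the fish_pop equation gives fish_pop = 90*inflow - 224.
Linear in inflow, so extremes are at the endpoints: inflow = -4 gives fish_pop = -584; inflow = 6 gives fish_pop = 316.

-584 to 316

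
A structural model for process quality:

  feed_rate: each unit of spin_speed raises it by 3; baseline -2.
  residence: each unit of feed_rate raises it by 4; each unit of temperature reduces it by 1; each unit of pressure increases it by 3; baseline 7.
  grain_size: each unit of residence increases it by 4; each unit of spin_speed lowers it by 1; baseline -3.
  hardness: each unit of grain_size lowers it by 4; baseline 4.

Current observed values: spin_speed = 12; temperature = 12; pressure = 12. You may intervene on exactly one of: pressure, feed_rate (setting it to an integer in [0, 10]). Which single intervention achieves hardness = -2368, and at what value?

Intervening on pressure: with other inputs at their observed values, hardness = -48*pressure - 2032. Solving for -2368 gives pressure = 7, within [0, 10].
Intervening on feed_rate: hardness = -64*feed_rate - 432. Reaching -2368 requires feed_rate = 121/4, not an integer.

set pressure = 7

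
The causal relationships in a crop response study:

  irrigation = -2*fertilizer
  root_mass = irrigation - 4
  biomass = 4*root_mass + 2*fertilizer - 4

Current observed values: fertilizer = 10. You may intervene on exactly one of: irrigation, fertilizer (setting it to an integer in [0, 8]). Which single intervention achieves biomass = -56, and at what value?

Intervening on irrigation: biomass = 4*irrigation. Reaching -56 requires irrigation = -14, outside [0, 8].
Intervening on fertilizer: with other inputs at their observed values, biomass = -6*fertilizer - 20. Solving for -56 gives fertilizer = 6, within [0, 8].

set fertilizer = 6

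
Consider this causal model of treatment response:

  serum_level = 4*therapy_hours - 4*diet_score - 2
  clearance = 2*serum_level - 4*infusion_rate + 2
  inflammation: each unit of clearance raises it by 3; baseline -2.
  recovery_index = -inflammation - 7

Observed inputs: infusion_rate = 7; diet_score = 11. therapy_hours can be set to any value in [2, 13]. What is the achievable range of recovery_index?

37 to 301

Substituting into the serum_level equation gives serum_level = 4*therapy_hours - 46.
Substituting into the clearance equation gives clearance = 8*therapy_hours - 118.
Substituting into the inflammation equation gives inflammation = 24*therapy_hours - 356.
recovery_index becomes -24*therapy_hours + 349.
Linear in therapy_hours, so extremes are at the endpoints: therapy_hours = 2 gives recovery_index = 301; therapy_hours = 13 gives recovery_index = 37.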